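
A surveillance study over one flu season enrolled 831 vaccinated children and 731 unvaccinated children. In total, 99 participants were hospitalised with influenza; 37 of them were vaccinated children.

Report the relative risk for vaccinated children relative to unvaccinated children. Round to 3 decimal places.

0.525

vaccinated children without the outcome: 831 − 37 = 794
unvaccinated children with the outcome: 99 − 37 = 62
unvaccinated children without the outcome: 731 − 62 = 669
risk, vaccinated children = 37/831 = 0.04452
risk, unvaccinated children = 62/731 = 0.08482
RR = 0.04452 / 0.08482 = 0.525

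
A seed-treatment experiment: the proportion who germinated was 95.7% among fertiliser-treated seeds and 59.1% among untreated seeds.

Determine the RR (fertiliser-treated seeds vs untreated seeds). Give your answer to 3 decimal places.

RR = 0.9570 / 0.5910 = 1.619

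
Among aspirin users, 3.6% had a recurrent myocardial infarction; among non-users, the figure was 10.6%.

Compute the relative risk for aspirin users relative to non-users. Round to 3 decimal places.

RR = 0.03600 / 0.10600 = 0.340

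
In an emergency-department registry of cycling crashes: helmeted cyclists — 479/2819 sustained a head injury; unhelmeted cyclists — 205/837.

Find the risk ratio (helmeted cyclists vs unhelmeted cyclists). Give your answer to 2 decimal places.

risk, helmeted cyclists = 479/2819 = 0.1699
risk, unhelmeted cyclists = 205/837 = 0.2449
RR = 0.1699 / 0.2449 = 0.69

RR: 0.69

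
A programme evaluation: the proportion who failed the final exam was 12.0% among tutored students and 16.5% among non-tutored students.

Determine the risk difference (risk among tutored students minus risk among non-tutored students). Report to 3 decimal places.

risk difference = 0.1200 − 0.1650 = -0.045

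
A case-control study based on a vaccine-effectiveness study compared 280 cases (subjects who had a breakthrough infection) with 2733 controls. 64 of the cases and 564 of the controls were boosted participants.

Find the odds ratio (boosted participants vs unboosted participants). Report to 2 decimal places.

odds, boosted participants = 64/564 = 0.1135
odds, unboosted participants = 216/2169 = 0.0996
OR = 0.1135 / 0.0996 = 1.14

1.14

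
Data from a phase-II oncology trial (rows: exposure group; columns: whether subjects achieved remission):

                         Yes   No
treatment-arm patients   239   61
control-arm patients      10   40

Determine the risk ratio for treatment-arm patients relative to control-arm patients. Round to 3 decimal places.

3.983

risk, treatment-arm patients = 239/300 = 0.7967
risk, control-arm patients = 10/50 = 0.2000
RR = 0.7967 / 0.2000 = 3.983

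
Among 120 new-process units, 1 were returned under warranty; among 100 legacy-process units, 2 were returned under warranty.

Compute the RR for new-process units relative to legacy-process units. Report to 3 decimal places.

0.417

risk, new-process units = 1/120 = 0.00833
risk, legacy-process units = 2/100 = 0.02000
RR = 0.00833 / 0.02000 = 0.417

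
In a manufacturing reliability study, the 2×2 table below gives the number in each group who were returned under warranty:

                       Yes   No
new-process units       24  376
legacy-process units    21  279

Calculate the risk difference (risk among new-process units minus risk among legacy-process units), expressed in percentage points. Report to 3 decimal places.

RD: -1.000

risk, new-process units = 24/400 = 0.0600
risk, legacy-process units = 21/300 = 0.0700
risk difference = 0.0600 − 0.0700 = -0.0100 → -1.000 percentage points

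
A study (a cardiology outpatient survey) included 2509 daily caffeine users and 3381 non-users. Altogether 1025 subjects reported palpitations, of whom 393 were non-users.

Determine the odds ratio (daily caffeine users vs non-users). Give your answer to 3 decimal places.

daily caffeine users with the outcome: 1025 − 393 = 632
daily caffeine users without the outcome: 2509 − 632 = 1877
non-users without the outcome: 3381 − 393 = 2988
odds, daily caffeine users = 632/1877 = 0.3367
odds, non-users = 393/2988 = 0.1315
OR = 0.3367 / 0.1315 = 2.560

2.560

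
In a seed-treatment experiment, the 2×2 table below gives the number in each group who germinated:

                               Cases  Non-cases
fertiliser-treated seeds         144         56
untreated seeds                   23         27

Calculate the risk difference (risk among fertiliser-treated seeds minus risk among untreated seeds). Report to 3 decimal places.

risk, fertiliser-treated seeds = 144/200 = 0.7200
risk, untreated seeds = 23/50 = 0.4600
risk difference = 0.7200 − 0.4600 = 0.260

RD ≈ 0.260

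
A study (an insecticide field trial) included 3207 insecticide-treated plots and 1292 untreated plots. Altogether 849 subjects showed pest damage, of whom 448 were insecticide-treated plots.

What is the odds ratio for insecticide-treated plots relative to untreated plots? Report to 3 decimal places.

0.361

insecticide-treated plots without the outcome: 3207 − 448 = 2759
untreated plots with the outcome: 849 − 448 = 401
untreated plots without the outcome: 1292 − 401 = 891
OR = (448 × 891) / (2759 × 401) = 399168/1106359 ≈ 0.361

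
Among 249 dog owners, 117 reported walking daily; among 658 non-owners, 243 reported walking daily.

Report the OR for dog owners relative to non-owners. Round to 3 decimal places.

OR = (117 × 415) / (132 × 243) = 48555/32076 ≈ 1.514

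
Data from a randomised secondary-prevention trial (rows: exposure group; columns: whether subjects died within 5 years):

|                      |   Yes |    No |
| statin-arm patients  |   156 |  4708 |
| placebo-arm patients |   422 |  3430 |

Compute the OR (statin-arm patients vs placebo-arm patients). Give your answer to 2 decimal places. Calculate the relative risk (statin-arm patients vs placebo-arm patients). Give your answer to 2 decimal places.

odds, statin-arm patients = 156/4708 = 0.03314
odds, placebo-arm patients = 422/3430 = 0.12303
OR = 0.03314 / 0.12303 = 0.27
risk, statin-arm patients = 156/4864 = 0.03207
risk, placebo-arm patients = 422/3852 = 0.10955
RR = 0.03207 / 0.10955 = 0.29

OR = 0.27; RR = 0.29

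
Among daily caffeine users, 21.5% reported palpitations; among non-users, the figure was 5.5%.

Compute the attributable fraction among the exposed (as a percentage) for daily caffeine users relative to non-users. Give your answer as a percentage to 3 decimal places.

AR% = (0.2150 − 0.0550) / 0.2150 = 0.7442 → 74.419%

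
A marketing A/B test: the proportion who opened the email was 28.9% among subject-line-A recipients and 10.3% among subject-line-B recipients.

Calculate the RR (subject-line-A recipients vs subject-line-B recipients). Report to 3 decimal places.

RR = 0.2890 / 0.1030 = 2.806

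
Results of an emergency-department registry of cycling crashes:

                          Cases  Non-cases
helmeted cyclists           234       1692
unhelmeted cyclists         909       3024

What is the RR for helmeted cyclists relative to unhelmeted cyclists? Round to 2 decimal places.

RR ≈ 0.53

risk, helmeted cyclists = 234/1926 = 0.1215
risk, unhelmeted cyclists = 909/3933 = 0.2311
RR = 0.1215 / 0.2311 = 0.53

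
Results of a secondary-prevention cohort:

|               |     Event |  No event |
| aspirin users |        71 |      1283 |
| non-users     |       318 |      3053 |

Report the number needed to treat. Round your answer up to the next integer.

24

risk, aspirin users = 71/1354 = 0.052437
risk, non-users = 318/3371 = 0.094334
absolute risk difference = 0.041897
1 / 0.041897 = 23.868 → round up → 24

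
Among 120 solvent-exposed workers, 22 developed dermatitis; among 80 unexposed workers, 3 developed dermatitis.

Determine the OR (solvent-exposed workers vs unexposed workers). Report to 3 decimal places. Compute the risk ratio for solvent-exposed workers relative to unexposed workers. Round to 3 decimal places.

odds, solvent-exposed workers = 22/98 = 0.22449
odds, unexposed workers = 3/77 = 0.03896
OR = 0.22449 / 0.03896 = 5.762
risk, solvent-exposed workers = 22/120 = 0.18333
risk, unexposed workers = 3/80 = 0.03750
RR = 0.18333 / 0.03750 = 4.889

OR = 5.762; RR = 4.889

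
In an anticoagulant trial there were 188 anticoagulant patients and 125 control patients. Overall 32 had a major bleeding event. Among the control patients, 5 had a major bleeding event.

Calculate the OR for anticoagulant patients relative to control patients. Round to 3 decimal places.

anticoagulant patients with the outcome: 32 − 5 = 27
anticoagulant patients without the outcome: 188 − 27 = 161
control patients without the outcome: 125 − 5 = 120
OR = (27 × 120) / (161 × 5) = 3240/805 ≈ 4.025

4.025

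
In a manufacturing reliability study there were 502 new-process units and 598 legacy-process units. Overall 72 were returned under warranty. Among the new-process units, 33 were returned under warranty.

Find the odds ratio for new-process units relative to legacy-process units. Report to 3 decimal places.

new-process units without the outcome: 502 − 33 = 469
legacy-process units with the outcome: 72 − 33 = 39
legacy-process units without the outcome: 598 − 39 = 559
odds, new-process units = 33/469 = 0.0704
odds, legacy-process units = 39/559 = 0.0698
OR = 0.0704 / 0.0698 = 1.009

OR = 1.009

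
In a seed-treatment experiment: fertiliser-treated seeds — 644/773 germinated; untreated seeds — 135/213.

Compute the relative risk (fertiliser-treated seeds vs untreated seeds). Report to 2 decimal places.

RR: 1.31

risk, fertiliser-treated seeds = 644/773 = 0.8331
risk, untreated seeds = 135/213 = 0.6338
RR = 0.8331 / 0.6338 = 1.31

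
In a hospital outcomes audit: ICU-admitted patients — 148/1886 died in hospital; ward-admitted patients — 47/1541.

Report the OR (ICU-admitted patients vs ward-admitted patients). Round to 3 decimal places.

OR = (148 × 1494) / (1738 × 47) = 221112/81686 ≈ 2.707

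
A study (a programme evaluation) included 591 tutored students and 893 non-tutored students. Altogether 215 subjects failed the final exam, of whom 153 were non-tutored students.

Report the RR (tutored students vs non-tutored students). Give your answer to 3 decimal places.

tutored students with the outcome: 215 − 153 = 62
tutored students without the outcome: 591 − 62 = 529
non-tutored students without the outcome: 893 − 153 = 740
risk, tutored students = 62/591 = 0.1049
risk, non-tutored students = 153/893 = 0.1713
RR = 0.1049 / 0.1713 = 0.612

0.612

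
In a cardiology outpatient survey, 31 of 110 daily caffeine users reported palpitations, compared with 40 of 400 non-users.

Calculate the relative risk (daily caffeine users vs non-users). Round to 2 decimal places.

risk, daily caffeine users = 31/110 = 0.2818
risk, non-users = 40/400 = 0.1000
RR = 0.2818 / 0.1000 = 2.82

RR ≈ 2.82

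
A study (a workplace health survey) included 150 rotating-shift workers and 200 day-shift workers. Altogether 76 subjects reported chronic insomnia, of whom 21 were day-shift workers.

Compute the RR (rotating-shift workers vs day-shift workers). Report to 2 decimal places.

3.49

rotating-shift workers with the outcome: 76 − 21 = 55
rotating-shift workers without the outcome: 150 − 55 = 95
day-shift workers without the outcome: 200 − 21 = 179
risk, rotating-shift workers = 55/150 = 0.3667
risk, day-shift workers = 21/200 = 0.1050
RR = 0.3667 / 0.1050 = 3.49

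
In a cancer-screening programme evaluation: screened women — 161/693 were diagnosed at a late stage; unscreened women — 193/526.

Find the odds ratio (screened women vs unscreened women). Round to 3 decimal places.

OR = (161 × 333) / (532 × 193) = 53613/102676 ≈ 0.522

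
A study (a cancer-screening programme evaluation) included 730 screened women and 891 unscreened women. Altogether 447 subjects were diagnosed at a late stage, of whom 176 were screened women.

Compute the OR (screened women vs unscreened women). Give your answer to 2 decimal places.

OR ≈ 0.73

screened women without the outcome: 730 − 176 = 554
unscreened women with the outcome: 447 − 176 = 271
unscreened women without the outcome: 891 − 271 = 620
odds, screened women = 176/554 = 0.3177
odds, unscreened women = 271/620 = 0.4371
OR = 0.3177 / 0.4371 = 0.73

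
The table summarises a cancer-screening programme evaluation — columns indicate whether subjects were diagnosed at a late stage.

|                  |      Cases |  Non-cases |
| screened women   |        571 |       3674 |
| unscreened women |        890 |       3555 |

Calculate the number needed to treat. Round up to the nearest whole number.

16

risk, screened women = 571/4245 = 0.134511
risk, unscreened women = 890/4445 = 0.200225
absolute risk difference = 0.065714
1 / 0.065714 = 15.217 → round up → 16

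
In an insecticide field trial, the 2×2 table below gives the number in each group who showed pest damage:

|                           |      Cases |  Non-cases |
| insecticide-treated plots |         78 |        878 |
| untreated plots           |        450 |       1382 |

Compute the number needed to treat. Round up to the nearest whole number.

risk, insecticide-treated plots = 78/956 = 0.081590
risk, untreated plots = 450/1832 = 0.245633
absolute risk difference = 0.164043
1 / 0.164043 = 6.096 → round up → 7

NNT = 7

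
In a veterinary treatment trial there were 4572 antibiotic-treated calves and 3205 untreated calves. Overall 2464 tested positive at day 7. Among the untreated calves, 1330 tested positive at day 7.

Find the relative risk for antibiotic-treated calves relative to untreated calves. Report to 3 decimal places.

antibiotic-treated calves with the outcome: 2464 − 1330 = 1134
antibiotic-treated calves without the outcome: 4572 − 1134 = 3438
untreated calves without the outcome: 3205 − 1330 = 1875
risk, antibiotic-treated calves = 1134/4572 = 0.2480
risk, untreated calves = 1330/3205 = 0.4150
RR = 0.2480 / 0.4150 = 0.598

RR ≈ 0.598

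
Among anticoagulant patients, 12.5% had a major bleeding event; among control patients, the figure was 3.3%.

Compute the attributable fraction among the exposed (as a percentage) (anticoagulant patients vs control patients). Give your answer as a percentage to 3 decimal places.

AR% = (0.12500 − 0.03300) / 0.12500 = 0.7360 → 73.600%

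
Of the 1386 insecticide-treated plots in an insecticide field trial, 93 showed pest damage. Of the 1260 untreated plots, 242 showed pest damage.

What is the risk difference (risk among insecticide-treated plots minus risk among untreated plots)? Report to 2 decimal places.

risk, insecticide-treated plots = 93/1386 = 0.0671
risk, untreated plots = 242/1260 = 0.1921
risk difference = 0.0671 − 0.1921 = -0.12

-0.12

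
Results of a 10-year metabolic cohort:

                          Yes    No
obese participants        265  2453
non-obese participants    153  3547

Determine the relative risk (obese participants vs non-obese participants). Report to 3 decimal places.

RR ≈ 2.358

risk, obese participants = 265/2718 = 0.09750
risk, non-obese participants = 153/3700 = 0.04135
RR = 0.09750 / 0.04135 = 2.358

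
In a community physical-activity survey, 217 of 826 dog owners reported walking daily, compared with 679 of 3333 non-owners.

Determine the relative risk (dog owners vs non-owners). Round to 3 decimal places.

risk, dog owners = 217/826 = 0.2627
risk, non-owners = 679/3333 = 0.2037
RR = 0.2627 / 0.2037 = 1.290

1.290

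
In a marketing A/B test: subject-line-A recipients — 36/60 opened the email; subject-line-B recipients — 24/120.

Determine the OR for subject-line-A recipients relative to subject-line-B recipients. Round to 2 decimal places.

OR: 6.00

odds, subject-line-A recipients = 36/24 = 1.5000
odds, subject-line-B recipients = 24/96 = 0.2500
OR = 1.5000 / 0.2500 = 6.00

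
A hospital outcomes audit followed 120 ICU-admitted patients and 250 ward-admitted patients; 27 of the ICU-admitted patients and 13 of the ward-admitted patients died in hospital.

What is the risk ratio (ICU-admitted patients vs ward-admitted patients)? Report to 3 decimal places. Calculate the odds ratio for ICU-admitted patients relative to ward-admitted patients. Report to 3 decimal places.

risk, ICU-admitted patients = 27/120 = 0.2250
risk, ward-admitted patients = 13/250 = 0.0520
RR = 0.2250 / 0.0520 = 4.327
OR = (27 × 237) / (93 × 13) = 6399/1209 ≈ 5.293

RR = 4.327; OR = 5.293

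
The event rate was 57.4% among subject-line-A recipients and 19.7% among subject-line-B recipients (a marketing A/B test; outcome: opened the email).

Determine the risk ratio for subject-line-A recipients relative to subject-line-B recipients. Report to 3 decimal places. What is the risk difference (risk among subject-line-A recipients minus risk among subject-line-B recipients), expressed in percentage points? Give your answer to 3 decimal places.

RR = 0.5740 / 0.1970 = 2.914
risk difference = 0.5740 − 0.1970 = 0.3770 → 37.700 percentage points

RR = 2.914; RD = 37.700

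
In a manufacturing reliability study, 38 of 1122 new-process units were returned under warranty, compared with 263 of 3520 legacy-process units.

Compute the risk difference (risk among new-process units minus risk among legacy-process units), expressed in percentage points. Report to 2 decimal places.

risk, new-process units = 38/1122 = 0.03387
risk, legacy-process units = 263/3520 = 0.07472
risk difference = 0.03387 − 0.07472 = -0.04085 → -4.08 percentage points

-4.08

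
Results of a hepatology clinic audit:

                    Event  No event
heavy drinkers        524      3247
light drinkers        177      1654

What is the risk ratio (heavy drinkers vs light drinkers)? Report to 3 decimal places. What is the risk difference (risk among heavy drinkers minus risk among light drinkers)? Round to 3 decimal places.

RR = 1.437; RD = 0.042

risk, heavy drinkers = 524/3771 = 0.1390
risk, light drinkers = 177/1831 = 0.0967
RR = 0.1390 / 0.0967 = 1.437
risk difference = 0.1390 − 0.0967 = 0.042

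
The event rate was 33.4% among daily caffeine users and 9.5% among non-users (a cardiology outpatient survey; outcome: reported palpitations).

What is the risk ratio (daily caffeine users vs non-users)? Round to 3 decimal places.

RR = 0.3340 / 0.0950 = 3.516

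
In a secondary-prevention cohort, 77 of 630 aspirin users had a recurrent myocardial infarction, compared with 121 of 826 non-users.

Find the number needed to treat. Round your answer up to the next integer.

42

risk, aspirin users = 77/630 = 0.122222
risk, non-users = 121/826 = 0.146489
absolute risk difference = 0.024267
1 / 0.024267 = 41.208 → round up → 42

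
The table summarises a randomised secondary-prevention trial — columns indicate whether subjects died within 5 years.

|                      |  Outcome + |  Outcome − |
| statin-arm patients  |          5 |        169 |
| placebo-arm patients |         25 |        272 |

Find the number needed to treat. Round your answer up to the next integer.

risk, statin-arm patients = 5/174 = 0.028736
risk, placebo-arm patients = 25/297 = 0.084175
absolute risk difference = 0.055439
1 / 0.055439 = 18.038 → round up → 19

NNT: 19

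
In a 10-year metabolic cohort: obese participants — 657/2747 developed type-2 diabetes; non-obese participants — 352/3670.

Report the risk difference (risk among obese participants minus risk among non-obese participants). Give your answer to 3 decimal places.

risk, obese participants = 657/2747 = 0.2392
risk, non-obese participants = 352/3670 = 0.0959
risk difference = 0.2392 − 0.0959 = 0.143

RD ≈ 0.143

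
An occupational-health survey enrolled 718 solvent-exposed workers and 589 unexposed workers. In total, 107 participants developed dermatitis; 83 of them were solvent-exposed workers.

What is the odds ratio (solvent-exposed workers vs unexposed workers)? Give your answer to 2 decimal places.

OR ≈ 3.08

solvent-exposed workers without the outcome: 718 − 83 = 635
unexposed workers with the outcome: 107 − 83 = 24
unexposed workers without the outcome: 589 − 24 = 565
OR = (83 × 565) / (635 × 24) = 46895/15240 ≈ 3.08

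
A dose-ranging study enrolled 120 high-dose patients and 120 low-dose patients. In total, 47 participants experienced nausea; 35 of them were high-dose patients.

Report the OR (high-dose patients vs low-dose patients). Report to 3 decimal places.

OR: 3.706

high-dose patients without the outcome: 120 − 35 = 85
low-dose patients with the outcome: 47 − 35 = 12
low-dose patients without the outcome: 120 − 12 = 108
OR = (35 × 108) / (85 × 12) = 3780/1020 ≈ 3.706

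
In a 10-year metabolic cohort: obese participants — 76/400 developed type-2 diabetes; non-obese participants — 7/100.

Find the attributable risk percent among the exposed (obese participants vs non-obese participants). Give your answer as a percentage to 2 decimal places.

63.16%

risk, obese participants = 76/400 = 0.1900
risk, non-obese participants = 7/100 = 0.0700
AR% = (0.1900 − 0.0700) / 0.1900 = 0.6316 → 63.16%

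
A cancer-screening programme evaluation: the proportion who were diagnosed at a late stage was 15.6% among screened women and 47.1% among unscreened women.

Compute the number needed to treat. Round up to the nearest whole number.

absolute risk difference = 0.315000
1 / 0.315000 = 3.175 → round up → 4

4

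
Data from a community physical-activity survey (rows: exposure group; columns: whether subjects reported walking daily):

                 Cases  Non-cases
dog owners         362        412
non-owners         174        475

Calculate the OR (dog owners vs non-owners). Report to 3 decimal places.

OR = (362 × 475) / (412 × 174) = 171950/71688 ≈ 2.399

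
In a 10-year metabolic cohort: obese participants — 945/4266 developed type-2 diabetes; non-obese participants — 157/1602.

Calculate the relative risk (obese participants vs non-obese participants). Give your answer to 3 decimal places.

risk, obese participants = 945/4266 = 0.2215
risk, non-obese participants = 157/1602 = 0.0980
RR = 0.2215 / 0.0980 = 2.260

2.260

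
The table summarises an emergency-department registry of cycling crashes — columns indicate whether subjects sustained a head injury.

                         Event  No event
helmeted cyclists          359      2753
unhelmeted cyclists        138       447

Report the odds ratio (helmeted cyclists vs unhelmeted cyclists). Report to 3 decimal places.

OR = (359 × 447) / (2753 × 138) = 160473/379914 ≈ 0.422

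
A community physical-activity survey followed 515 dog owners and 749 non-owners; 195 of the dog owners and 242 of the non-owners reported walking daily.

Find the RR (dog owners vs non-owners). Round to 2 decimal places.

risk, dog owners = 195/515 = 0.3786
risk, non-owners = 242/749 = 0.3231
RR = 0.3786 / 0.3231 = 1.17

1.17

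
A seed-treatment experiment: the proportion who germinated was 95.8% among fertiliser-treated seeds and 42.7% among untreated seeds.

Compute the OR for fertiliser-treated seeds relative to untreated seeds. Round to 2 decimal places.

30.61

odds, fertiliser-treated seeds = 0.9580/0.0420 = 22.8095
odds, untreated seeds = 0.4270/0.5730 = 0.7452
OR = 22.8095 / 0.7452 = 30.61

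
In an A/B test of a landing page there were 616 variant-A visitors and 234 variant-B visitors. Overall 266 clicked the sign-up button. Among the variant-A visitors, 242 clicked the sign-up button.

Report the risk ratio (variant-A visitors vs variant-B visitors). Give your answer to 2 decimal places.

variant-A visitors without the outcome: 616 − 242 = 374
variant-B visitors with the outcome: 266 − 242 = 24
variant-B visitors without the outcome: 234 − 24 = 210
risk, variant-A visitors = 242/616 = 0.3929
risk, variant-B visitors = 24/234 = 0.1026
RR = 0.3929 / 0.1026 = 3.83

RR = 3.83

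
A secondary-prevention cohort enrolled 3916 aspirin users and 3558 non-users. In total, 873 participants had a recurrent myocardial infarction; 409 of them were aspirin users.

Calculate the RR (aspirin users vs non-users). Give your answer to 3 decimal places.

RR ≈ 0.801

aspirin users without the outcome: 3916 − 409 = 3507
non-users with the outcome: 873 − 409 = 464
non-users without the outcome: 3558 − 464 = 3094
risk, aspirin users = 409/3916 = 0.1044
risk, non-users = 464/3558 = 0.1304
RR = 0.1044 / 0.1304 = 0.801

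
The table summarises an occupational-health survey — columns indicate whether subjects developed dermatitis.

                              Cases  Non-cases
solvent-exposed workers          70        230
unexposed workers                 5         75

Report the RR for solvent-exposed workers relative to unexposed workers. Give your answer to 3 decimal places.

RR = 3.733

risk, solvent-exposed workers = 70/300 = 0.2333
risk, unexposed workers = 5/80 = 0.0625
RR = 0.2333 / 0.0625 = 3.733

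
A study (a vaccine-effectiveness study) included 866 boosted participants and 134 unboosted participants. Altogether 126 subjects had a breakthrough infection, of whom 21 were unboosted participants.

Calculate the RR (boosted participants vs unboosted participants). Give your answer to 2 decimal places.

0.77

boosted participants with the outcome: 126 − 21 = 105
boosted participants without the outcome: 866 − 105 = 761
unboosted participants without the outcome: 134 − 21 = 113
risk, boosted participants = 105/866 = 0.1212
risk, unboosted participants = 21/134 = 0.1567
RR = 0.1212 / 0.1567 = 0.77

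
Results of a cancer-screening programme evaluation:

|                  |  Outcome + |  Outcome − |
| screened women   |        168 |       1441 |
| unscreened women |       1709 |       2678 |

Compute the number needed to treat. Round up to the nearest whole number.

risk, screened women = 168/1609 = 0.104413
risk, unscreened women = 1709/4387 = 0.389560
absolute risk difference = 0.285147
1 / 0.285147 = 3.507 → round up → 4

NNT: 4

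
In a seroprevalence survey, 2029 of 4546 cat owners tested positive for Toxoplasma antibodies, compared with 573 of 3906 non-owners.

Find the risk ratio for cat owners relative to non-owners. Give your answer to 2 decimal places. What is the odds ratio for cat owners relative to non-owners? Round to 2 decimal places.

risk, cat owners = 2029/4546 = 0.4463
risk, non-owners = 573/3906 = 0.1467
RR = 0.4463 / 0.1467 = 3.04
odds, cat owners = 2029/2517 = 0.8061
odds, non-owners = 573/3333 = 0.1719
OR = 0.8061 / 0.1719 = 4.69

RR = 3.04; OR = 4.69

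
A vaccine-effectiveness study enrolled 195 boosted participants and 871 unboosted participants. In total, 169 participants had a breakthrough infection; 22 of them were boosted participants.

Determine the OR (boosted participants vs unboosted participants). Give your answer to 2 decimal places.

0.63

boosted participants without the outcome: 195 − 22 = 173
unboosted participants with the outcome: 169 − 22 = 147
unboosted participants without the outcome: 871 − 147 = 724
odds, boosted participants = 22/173 = 0.1272
odds, unboosted participants = 147/724 = 0.2030
OR = 0.1272 / 0.2030 = 0.63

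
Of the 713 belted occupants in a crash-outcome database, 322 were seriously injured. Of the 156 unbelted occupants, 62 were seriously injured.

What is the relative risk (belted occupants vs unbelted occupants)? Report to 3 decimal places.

risk, belted occupants = 322/713 = 0.4516
risk, unbelted occupants = 62/156 = 0.3974
RR = 0.4516 / 0.3974 = 1.136

RR: 1.136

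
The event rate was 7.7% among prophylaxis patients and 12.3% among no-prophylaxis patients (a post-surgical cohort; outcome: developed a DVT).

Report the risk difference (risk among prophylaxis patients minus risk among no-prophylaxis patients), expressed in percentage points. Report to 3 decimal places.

-4.600

risk difference = 0.0770 − 0.1230 = -0.0460 → -4.600 percentage points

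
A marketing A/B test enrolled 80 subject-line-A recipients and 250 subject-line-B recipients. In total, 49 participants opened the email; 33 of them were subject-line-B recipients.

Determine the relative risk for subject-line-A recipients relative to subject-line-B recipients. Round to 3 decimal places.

RR: 1.515

subject-line-A recipients with the outcome: 49 − 33 = 16
subject-line-A recipients without the outcome: 80 − 16 = 64
subject-line-B recipients without the outcome: 250 − 33 = 217
risk, subject-line-A recipients = 16/80 = 0.2000
risk, subject-line-B recipients = 33/250 = 0.1320
RR = 0.2000 / 0.1320 = 1.515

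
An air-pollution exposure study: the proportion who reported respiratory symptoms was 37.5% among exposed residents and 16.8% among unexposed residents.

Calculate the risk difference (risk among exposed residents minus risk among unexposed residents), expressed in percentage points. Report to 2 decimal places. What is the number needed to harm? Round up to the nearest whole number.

RD = 20.70; NNH = 5

risk difference = 0.3750 − 0.1680 = 0.2070 → 20.70 percentage points
absolute risk difference = 0.207000
1 / 0.207000 = 4.831 → round up → 5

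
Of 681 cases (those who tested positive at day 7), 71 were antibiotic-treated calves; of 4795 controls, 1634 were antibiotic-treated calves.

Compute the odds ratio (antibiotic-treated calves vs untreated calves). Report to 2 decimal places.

OR = (71 × 3161) / (1634 × 610) = 224431/996740 ≈ 0.23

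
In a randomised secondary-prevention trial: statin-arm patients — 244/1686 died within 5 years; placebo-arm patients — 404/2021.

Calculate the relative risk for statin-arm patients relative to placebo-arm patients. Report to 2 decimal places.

0.72

risk, statin-arm patients = 244/1686 = 0.1447
risk, placebo-arm patients = 404/2021 = 0.1999
RR = 0.1447 / 0.1999 = 0.72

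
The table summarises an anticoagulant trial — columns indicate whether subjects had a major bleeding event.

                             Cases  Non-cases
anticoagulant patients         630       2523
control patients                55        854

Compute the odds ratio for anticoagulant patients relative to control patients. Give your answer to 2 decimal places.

odds, anticoagulant patients = 630/2523 = 0.2497
odds, control patients = 55/854 = 0.0644
OR = 0.2497 / 0.0644 = 3.88

OR = 3.88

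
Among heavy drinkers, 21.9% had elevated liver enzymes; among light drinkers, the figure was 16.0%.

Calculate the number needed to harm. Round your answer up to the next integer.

17

absolute risk difference = 0.059000
1 / 0.059000 = 16.949 → round up → 17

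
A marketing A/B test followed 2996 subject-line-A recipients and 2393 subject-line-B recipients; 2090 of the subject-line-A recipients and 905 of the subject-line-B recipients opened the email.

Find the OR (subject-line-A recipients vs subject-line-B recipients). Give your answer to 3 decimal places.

OR = (2090 × 1488) / (906 × 905) = 3109920/819930 ≈ 3.793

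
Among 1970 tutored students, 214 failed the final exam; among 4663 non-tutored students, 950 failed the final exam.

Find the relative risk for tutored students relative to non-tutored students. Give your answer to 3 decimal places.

0.533

risk, tutored students = 214/1970 = 0.1086
risk, non-tutored students = 950/4663 = 0.2037
RR = 0.1086 / 0.2037 = 0.533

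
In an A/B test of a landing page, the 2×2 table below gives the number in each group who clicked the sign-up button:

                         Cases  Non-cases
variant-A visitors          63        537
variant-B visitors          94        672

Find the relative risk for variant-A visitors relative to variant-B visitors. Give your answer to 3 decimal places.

RR = 0.856

risk, variant-A visitors = 63/600 = 0.1050
risk, variant-B visitors = 94/766 = 0.1227
RR = 0.1050 / 0.1227 = 0.856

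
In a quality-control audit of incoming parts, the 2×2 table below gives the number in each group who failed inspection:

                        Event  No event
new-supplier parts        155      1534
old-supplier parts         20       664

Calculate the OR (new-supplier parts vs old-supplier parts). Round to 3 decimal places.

OR = (155 × 664) / (1534 × 20) = 102920/30680 ≈ 3.355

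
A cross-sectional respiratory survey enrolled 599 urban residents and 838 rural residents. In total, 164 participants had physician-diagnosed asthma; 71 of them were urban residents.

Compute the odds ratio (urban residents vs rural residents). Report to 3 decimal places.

1.077

urban residents without the outcome: 599 − 71 = 528
rural residents with the outcome: 164 − 71 = 93
rural residents without the outcome: 838 − 93 = 745
OR = (71 × 745) / (528 × 93) = 52895/49104 ≈ 1.077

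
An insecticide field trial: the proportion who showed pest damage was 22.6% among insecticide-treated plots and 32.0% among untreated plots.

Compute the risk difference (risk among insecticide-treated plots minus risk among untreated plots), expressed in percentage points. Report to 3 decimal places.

risk difference = 0.2260 − 0.3200 = -0.0940 → -9.400 percentage points

RD = -9.400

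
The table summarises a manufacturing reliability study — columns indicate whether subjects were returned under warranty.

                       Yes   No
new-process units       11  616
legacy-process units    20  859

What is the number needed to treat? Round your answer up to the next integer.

NNT: 192

risk, new-process units = 11/627 = 0.017544
risk, legacy-process units = 20/879 = 0.022753
absolute risk difference = 0.005209
1 / 0.005209 = 191.975 → round up → 192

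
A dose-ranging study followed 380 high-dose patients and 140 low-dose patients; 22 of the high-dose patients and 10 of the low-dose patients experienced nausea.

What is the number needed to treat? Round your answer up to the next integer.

risk, high-dose patients = 22/380 = 0.057895
risk, low-dose patients = 10/140 = 0.071429
absolute risk difference = 0.013534
1 / 0.013534 = 73.888 → round up → 74

74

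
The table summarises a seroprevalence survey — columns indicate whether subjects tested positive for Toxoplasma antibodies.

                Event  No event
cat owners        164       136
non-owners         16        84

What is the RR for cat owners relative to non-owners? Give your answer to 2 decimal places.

3.42

risk, cat owners = 164/300 = 0.5467
risk, non-owners = 16/100 = 0.1600
RR = 0.5467 / 0.1600 = 3.42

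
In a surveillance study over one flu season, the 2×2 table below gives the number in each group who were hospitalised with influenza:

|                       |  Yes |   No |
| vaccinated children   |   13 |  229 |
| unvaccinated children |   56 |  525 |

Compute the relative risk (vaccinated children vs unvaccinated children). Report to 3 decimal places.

risk, vaccinated children = 13/242 = 0.0537
risk, unvaccinated children = 56/581 = 0.0964
RR = 0.0537 / 0.0964 = 0.557

0.557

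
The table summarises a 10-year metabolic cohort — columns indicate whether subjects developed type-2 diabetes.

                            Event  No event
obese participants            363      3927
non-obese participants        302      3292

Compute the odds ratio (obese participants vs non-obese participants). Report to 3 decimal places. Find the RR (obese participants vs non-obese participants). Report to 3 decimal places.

OR = (363 × 3292) / (3927 × 302) = 1194996/1185954 ≈ 1.008
risk, obese participants = 363/4290 = 0.0846
risk, non-obese participants = 302/3594 = 0.0840
RR = 0.0846 / 0.0840 = 1.007

OR = 1.008; RR = 1.007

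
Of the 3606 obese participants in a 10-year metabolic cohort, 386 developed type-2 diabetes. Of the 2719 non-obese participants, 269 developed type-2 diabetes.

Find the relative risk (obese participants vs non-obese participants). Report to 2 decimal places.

RR ≈ 1.08

risk, obese participants = 386/3606 = 0.1070
risk, non-obese participants = 269/2719 = 0.0989
RR = 0.1070 / 0.0989 = 1.08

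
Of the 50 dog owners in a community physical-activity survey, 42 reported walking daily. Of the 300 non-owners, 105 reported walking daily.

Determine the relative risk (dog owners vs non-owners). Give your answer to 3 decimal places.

2.400

risk, dog owners = 42/50 = 0.8400
risk, non-owners = 105/300 = 0.3500
RR = 0.8400 / 0.3500 = 2.400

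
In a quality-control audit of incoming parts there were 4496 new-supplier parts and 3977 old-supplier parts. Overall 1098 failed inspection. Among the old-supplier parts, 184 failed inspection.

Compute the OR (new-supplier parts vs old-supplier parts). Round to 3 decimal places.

new-supplier parts with the outcome: 1098 − 184 = 914
new-supplier parts without the outcome: 4496 − 914 = 3582
old-supplier parts without the outcome: 3977 − 184 = 3793
OR = (914 × 3793) / (3582 × 184) = 3466802/659088 ≈ 5.260

OR: 5.260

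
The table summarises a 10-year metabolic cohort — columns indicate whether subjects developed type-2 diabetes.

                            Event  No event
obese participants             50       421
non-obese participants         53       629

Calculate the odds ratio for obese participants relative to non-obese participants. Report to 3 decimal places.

OR = (50 × 629) / (421 × 53) = 31450/22313 ≈ 1.409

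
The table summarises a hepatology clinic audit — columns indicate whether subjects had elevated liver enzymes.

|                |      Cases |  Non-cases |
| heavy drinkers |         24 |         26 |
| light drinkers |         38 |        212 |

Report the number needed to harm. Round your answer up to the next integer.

risk, heavy drinkers = 24/50 = 0.480000
risk, light drinkers = 38/250 = 0.152000
absolute risk difference = 0.328000
1 / 0.328000 = 3.049 → round up → 4

NNH ≈ 4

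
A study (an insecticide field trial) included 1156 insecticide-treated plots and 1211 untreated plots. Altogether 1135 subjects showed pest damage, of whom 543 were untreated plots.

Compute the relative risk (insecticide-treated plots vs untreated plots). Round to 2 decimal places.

insecticide-treated plots with the outcome: 1135 − 543 = 592
insecticide-treated plots without the outcome: 1156 − 592 = 564
untreated plots without the outcome: 1211 − 543 = 668
risk, insecticide-treated plots = 592/1156 = 0.5121
risk, untreated plots = 543/1211 = 0.4484
RR = 0.5121 / 0.4484 = 1.14

RR = 1.14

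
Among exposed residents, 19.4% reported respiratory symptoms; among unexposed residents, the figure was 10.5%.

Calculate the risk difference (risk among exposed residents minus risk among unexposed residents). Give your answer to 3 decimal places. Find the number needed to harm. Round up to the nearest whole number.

RD = 0.089; NNH = 12

risk difference = 0.1940 − 0.1050 = 0.089
absolute risk difference = 0.089000
1 / 0.089000 = 11.236 → round up → 12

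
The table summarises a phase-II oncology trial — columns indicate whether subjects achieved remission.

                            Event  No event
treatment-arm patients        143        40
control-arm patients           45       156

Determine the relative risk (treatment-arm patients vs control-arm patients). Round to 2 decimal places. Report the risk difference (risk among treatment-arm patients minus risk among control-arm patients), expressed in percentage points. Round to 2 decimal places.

RR = 3.49; RD = 55.75

risk, treatment-arm patients = 143/183 = 0.7814
risk, control-arm patients = 45/201 = 0.2239
RR = 0.7814 / 0.2239 = 3.49
risk difference = 0.7814 − 0.2239 = 0.5575 → 55.75 percentage points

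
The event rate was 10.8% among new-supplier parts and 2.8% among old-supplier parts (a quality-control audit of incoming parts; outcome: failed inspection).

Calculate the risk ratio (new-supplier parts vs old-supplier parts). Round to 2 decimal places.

RR = 0.10800 / 0.02800 = 3.86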